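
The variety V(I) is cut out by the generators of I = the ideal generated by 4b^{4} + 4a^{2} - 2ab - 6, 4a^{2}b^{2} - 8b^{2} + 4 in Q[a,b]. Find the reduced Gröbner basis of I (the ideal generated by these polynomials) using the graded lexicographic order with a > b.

f_1 = 4b^{4} + 4a^{2} - 2ab - 6, LT = b^{4}.
f_2 = 4a^{2}b^{2} - 8b^{2} + 4, LT = a^{2}b^{2}.

S(f_1,f_2): lcm = a^{2}b^{4}. S = a^{4} - \tfrac{1}{2}a^{3}b + 2b^{4} - \tfrac{3}{2}a^{2} - b^{2}.
  leading term a^{4}: no divisor's leading term divides it; move a^{4} to the remainder.
  leading term a^{3}b: no divisor's leading term divides it; move -\tfrac{1}{2}a^{3}b to the remainder.
  leading term b^{4}: subtract (\tfrac{1}{2})·f_1 from 2b^{4} - \tfrac{3}{2}a^{2} - b^{2} → -\tfrac{7}{2}a^{2} + ab - b^{2} + 3
  leading term a^{2}: no divisor's leading term divides it; move -\tfrac{7}{2}a^{2} to the remainder.
  leading term ab: no divisor's leading term divides it; move ab to the remainder.
  leading term b^{2}: no divisor's leading term divides it; move -b^{2} to the remainder.
  leading term 1: no divisor's leading term divides it; move 3 to the remainder.
  remainder a^{4} - \tfrac{1}{2}a^{3}b - \tfrac{7}{2}a^{2} + ab - b^{2} + 3 ≠ 0; add g_3 = a^{4} - \tfrac{1}{2}a^{3}b - \tfrac{7}{2}a^{2} + ab - b^{2} + 3 to the basis.

The other S-polynomials (S(f_1,g_3), S(f_2,g_3)) all reduce to 0 modulo the current basis, so we have a Gröbner basis.

G = {a^{4} - \tfrac{1}{2}a^{3}b - \tfrac{7}{2}a^{2} + ab - b^{2} + 3, a^{2}b^{2} - 2b^{2} + 1, b^{4} + a^{2} - \tfrac{1}{2}ab - \tfrac{3}{2}}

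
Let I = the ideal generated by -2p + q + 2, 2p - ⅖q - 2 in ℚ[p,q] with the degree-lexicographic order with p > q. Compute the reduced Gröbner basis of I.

G = {p - 1, q}

f_1 = -2p + q + 2, LT = p.
f_2 = 2p - ⅖q - 2, LT = p.

S(f_1,f_2): lcm = p. S = -3/10q.
  leading term q: no divisor's leading term divides it; move -3/10q to the remainder.
  remainder -3/10q ≠ 0; add g_3 = -3/10q to the basis.

S(f_1,g_3): leading monomials are coprime, so the S-polynomial reduces to 0 (Buchberger's first criterion).
S(f_2,g_3): leading monomials are coprime, so the S-polynomial reduces to 0 (Buchberger's first criterion).
Every S-polynomial of the final basis reduces to 0, so we have a Gröbner basis.
Inter-reduce: drop elements whose leading term is divisible by another's, tail-reduce, and make monic.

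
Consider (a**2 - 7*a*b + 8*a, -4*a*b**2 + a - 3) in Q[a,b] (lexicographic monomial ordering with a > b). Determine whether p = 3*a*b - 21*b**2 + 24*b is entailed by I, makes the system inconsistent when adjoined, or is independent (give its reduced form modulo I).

First compute the reduced Gröbner basis of I by Buchberger's algorithm.
f_1 = a**2 - 7*a*b + 8*a, LT = a**2.
f_2 = -4*a*b**2 + a - 3, LT = a*b**2.

S(f_1,f_2): lcm = a**2*b**2. S = 1/4*a**2 - 7*a*b**3 + 8*a*b**2 - 3/4*a.
  leading term a**2: subtract (1/4)·f_1 from 1/4*a**2 - 7*a*b**3 + 8*a*b**2 - 3/4*a → -7*a*b**3 + 8*a*b**2 + 7/4*a*b - 11/4*a
  leading term a*b**3: subtract (7/4*b)·f_2 from -7*a*b**3 + 8*a*b**2 + 7/4*a*b - 11/4*a → 8*a*b**2 - 11/4*a + 21/4*b
  leading term a*b**2: subtract (-2)·f_2 from 8*a*b**2 - 11/4*a + 21/4*b → -3/4*a + 21/4*b - 6
  leading term a: no divisor's leading term divides it; move -3/4*a to the remainder.
  leading term b: no divisor's leading term divides it; move 21/4*b to the remainder.
  leading term 1: no divisor's leading term divides it; move -6 to the remainder.
  remainder -3/4*a + 21/4*b - 6 ≠ 0; add h_3 = -3/4*a + 21/4*b - 6 to the basis.

S(f_2,h_3): lcm = a*b**2. S = -1/4*a + 7*b**3 - 8*b**2 + 3/4.
  leading term a: subtract (1/3)·h_3 from -1/4*a + 7*b**3 - 8*b**2 + 3/4 → 7*b**3 - 8*b**2 - 7/4*b + 11/4
  leading term b**3: no divisor's leading term divides it; move 7*b**3 to the remainder.
  leading term b**2: no divisor's leading term divides it; move -8*b**2 to the remainder.
  leading term b: no divisor's leading term divides it; move -7/4*b to the remainder.
  leading term 1: no divisor's leading term divides it; move 11/4 to the remainder.
  remainder 7*b**3 - 8*b**2 - 7/4*b + 11/4 ≠ 0; add h_4 = 7*b**3 - 8*b**2 - 7/4*b + 11/4 to the basis.

The other S-polynomials (S(f_1,h_3), S(f_1,h_4), S(f_2,h_4), S(h_3,h_4)) all reduce to 0 modulo the current basis, so we have a Gröbner basis.
Inter-reduce: drop elements whose leading term is divisible by another's, tail-reduce, and make monic.
Reduced Gröbner basis: {a - 7*b + 8, b**3 - 8/7*b**2 - 1/4*b + 11/28}.
Label its elements g_1 = a - 7*b + 8, g_2 = b**3 - 8/7*b**2 - 1/4*b + 11/28.

Reduce p = 3*a*b - 21*b**2 + 24*b modulo G:
  leading term a*b: subtract (3*b)·g_1 from 3*a*b - 21*b**2 + 24*b → 0
  normal form = 0.
Since the normal form is 0, p ∈ I.

3*a*b - 21*b**2 + 24*b lies in I (it reduces to 0).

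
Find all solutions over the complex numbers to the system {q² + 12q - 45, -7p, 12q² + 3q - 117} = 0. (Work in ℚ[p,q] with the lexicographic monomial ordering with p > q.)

Compute a lex Gröbner basis by Buchberger's algorithm.
f_1 = q² + 12q - 45, LT = q².
f_2 = -7p, LT = p.
f_3 = 12q² + 3q - 117, LT = q².

S(f_1,f_3): lcm = q². S = 47/4q - 141/4.
  reduce S modulo (f_1, f_2, f_3):
  remainder 47/4q - 141/4 ≠ 0; add h_4 = 47/4q - 141/4 to the basis.

The other S-polynomials (S(f_1,f_2), S(f_2,f_3), S(f_1,h_4), S(f_2,h_4), S(f_3,h_4)) all reduce to 0 modulo the current basis, so we have a Gröbner basis.
Inter-reduce: drop elements whose leading term is divisible by another's, tail-reduce, and make monic.
Reduced Gröbner basis: {p, q - 3}.

Elimination: the polynomial q - 3 lies in the elimination ideal for q, so q ∈ {3}. For each such q, the remaining basis elements (now univariate) give the rest of the solution.
  q = 3: the earlier basis element becomes p = 0, giving p = 0 — point (0, 3).

{(0, 3)}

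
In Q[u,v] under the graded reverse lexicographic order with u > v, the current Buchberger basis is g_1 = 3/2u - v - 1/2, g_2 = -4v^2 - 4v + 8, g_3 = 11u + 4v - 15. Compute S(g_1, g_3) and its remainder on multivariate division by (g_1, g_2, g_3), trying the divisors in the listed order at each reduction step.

lcm(LM(g_1), LM(g_3)) = u.
S = (lcm/LT(g_1))·g_1 − (lcm/LT(g_3))·g_3 = -34/33v + 34/33.
Reduce S modulo (g_1, g_2, g_3) in that order:
  leading term v: no divisor's leading term divides it; move -34/33v to the remainder.
  leading term 1: no divisor's leading term divides it; move 34/33 to the remainder.
The remainder -34/33v + 34/33 is nonzero, so it would be added as the next basis element.
This is the inner loop of Buchberger's algorithm — each nonzero remainder becomes a new basis element.

S(g_1, g_3) = -34/33v + 34/33; remainder on division = -34/33v + 34/33.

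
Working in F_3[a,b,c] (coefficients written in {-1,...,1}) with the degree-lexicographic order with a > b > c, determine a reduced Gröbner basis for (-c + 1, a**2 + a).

The reduced Gröbner basis is the canonical form of the ideal for this ordering.

f_1 = -c + 1, LT = c.
f_2 = a**2 + a, LT = a**2.

The S-polynomials (S(f_1,f_2)) all reduce to 0 modulo the current basis, so we have a Gröbner basis.

G = {a**2 + a, c - 1}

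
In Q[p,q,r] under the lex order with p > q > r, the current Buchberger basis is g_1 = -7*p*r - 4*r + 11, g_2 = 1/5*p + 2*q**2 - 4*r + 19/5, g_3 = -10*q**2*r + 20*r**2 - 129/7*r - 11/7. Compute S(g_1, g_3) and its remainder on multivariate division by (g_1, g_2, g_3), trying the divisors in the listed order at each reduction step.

S(g_1, g_3) = 2*p*r**2 - 129/70*p*r - 11/70*p + 4/7*q**2*r - 11/7*q**2; remainder on division = 0.

lcm(LM(g_1), LM(g_3)) = p*q**2*r.
S = (lcm/LT(g_1))·g_1 − (lcm/LT(g_3))·g_3 = 2*p*r**2 - 129/70*p*r - 11/70*p + 4/7*q**2*r - 11/7*q**2.
Reduce S modulo (g_1, g_2, g_3) in that order:
  leading term p*r**2: subtract (-2/7*r)·g_1 from 2*p*r**2 - 129/70*p*r - 11/70*p + 4/7*q**2*r - 11/7*q**2 → -129/70*p*r - 11/70*p + 4/7*q**2*r - 11/7*q**2 - 8/7*r**2 + 22/7*r
  leading term p*r: subtract (129/490)·g_1 from -129/70*p*r - 11/70*p + 4/7*q**2*r - 11/7*q**2 - 8/7*r**2 + 22/7*r → -11/70*p + 4/7*q**2*r - 11/7*q**2 - 8/7*r**2 + 1028/245*r - 1419/490
  leading term p: subtract (-11/14)·g_2 from -11/70*p + 4/7*q**2*r - 11/7*q**2 - 8/7*r**2 + 1028/245*r - 1419/490 → 4/7*q**2*r - 8/7*r**2 + 258/245*r + 22/245
  leading term q**2*r: subtract (-2/35)·g_3 from 4/7*q**2*r - 8/7*r**2 + 258/245*r + 22/245 → 0
The remainder is 0, so this S-polynomial contributes no new basis element.
An S-polynomial is built so that the two leading terms cancel; whether anything survives reduction is exactly the Gröbner-basis criterion.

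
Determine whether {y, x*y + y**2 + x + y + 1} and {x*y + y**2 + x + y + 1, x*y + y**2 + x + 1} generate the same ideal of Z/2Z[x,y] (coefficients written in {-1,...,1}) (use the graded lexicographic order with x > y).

Since reduced Gröbner bases are canonical representatives of ideals under a given ordering, it suffices to compute and compare them.
Buchberger on the first generating set:
f_1 = y, LT = y.
f_2 = x*y + y**2 + x + y + 1, LT = x*y.

S(f_1,f_2): lcm = x*y. S = y**2 + x + y + 1.
  leading term y**2: subtract (y)·f_1 from y**2 + x + y + 1 → x + y + 1
  leading term x: no divisor's leading term divides it; move x to the remainder.
  leading term y: subtract (1)·f_1 from y + 1 → 1
  leading term 1: no divisor's leading term divides it; move 1 to the remainder.
  remainder x + 1 ≠ 0; add g_3 = x + 1 to the basis.

The other S-polynomials (S(f_1,g_3), S(f_2,g_3)) all reduce to 0 modulo the current basis, so we have a Gröbner basis.
Inter-reduce: drop elements whose leading term is divisible by another's, tail-reduce, and make monic.
Reduced Gröbner basis: {x + 1, y}.

Buchberger on the second generating set:
h_1 = x*y + y**2 + x + y + 1, LT = x*y.
h_2 = x*y + y**2 + x + 1, LT = x*y.

S(h_1,h_2): lcm = x*y. S = y.
  leading term y: no divisor's leading term divides it; move y to the remainder.
  remainder y ≠ 0; add k_3 = y to the basis.

S(h_1,k_3): lcm = x*y. S = y**2 + x + y + 1.
  leading term y**2: subtract (y)·k_3 from y**2 + x + y + 1 → x + y + 1
  leading term x: no divisor's leading term divides it; move x to the remainder.
  leading term y: subtract (1)·k_3 from y + 1 → 1
  leading term 1: no divisor's leading term divides it; move 1 to the remainder.
  remainder x + 1 ≠ 0; add k_4 = x + 1 to the basis.

The other S-polynomials (S(h_2,k_3), S(h_1,k_4), S(h_2,k_4), S(k_3,k_4)) all reduce to 0 modulo the current basis, so we have a Gröbner basis.
Inter-reduce: drop elements whose leading term is divisible by another's, tail-reduce, and make monic.
Reduced Gröbner basis: {x + 1, y}.

The two bases agree; hence the ideals are identical.

Yes, the ideals are equal.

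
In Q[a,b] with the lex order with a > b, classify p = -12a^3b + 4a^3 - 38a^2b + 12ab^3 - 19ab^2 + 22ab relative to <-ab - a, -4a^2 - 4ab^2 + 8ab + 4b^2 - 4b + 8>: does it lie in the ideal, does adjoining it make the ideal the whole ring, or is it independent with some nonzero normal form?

First compute the reduced Gröbner basis of I by Buchberger's algorithm.
f_1 = -ab - a, LT = ab.
f_2 = -4a^2 - 4ab^2 + 8ab + 4b^2 - 4b + 8, LT = a^2.

S(f_1,f_2): lcm = a^2b. S = a^2 - ab^3 + 2ab^2 + b^3 - b^2 + 2b.
  reduce S modulo (f_1, f_2):
  remainder b^3 + b + 2 ≠ 0; add h_3 = b^3 + b + 2 to the basis.

The other S-polynomials (S(f_1,h_3), S(f_2,h_3)) all reduce to 0 modulo the current basis, so we have a Gröbner basis.
Inter-reduce: drop elements whose leading term is divisible by another's, tail-reduce, and make monic.
Reduced Gröbner basis: {a^2 + 3a - b^2 + b - 2, ab + a, b^3 + b + 2}.
Label its elements g_1 = a^2 + 3a - b^2 + b - 2, g_2 = ab + a, g_3 = b^3 + b + 2.

Reduce p = -12a^3b + 4a^3 - 38a^2b + 12ab^3 - 19ab^2 + 22ab modulo G:
  leading term a^3b: subtract (-12ab)·g_1 from -12a^3b + 4a^3 - 38a^2b + 12ab^3 - 19ab^2 + 22ab → 4a^3 - 2a^2b - 7ab^2 - 2ab
  leading term a^3: subtract (4a)·g_1 from 4a^3 - 2a^2b - 7ab^2 - 2ab → -2a^2b - 12a^2 - 3ab^2 - 6ab + 8a
  leading term a^2b: subtract (-2b)·g_1 from -2a^2b - 12a^2 - 3ab^2 - 6ab + 8a → -12a^2 - 3ab^2 + 8a - 2b^3 + 2b^2 - 4b
  leading term a^2: subtract (-12)·g_1 from -12a^2 - 3ab^2 + 8a - 2b^3 + 2b^2 - 4b → -3ab^2 + 44a - 2b^3 - 10b^2 + 8b - 24
  leading term ab^2: subtract (-3b)·g_2 from -3ab^2 + 44a - 2b^3 - 10b^2 + 8b - 24 → 3ab + 44a - 2b^3 - 10b^2 + 8b - 24
  leading term ab: subtract (3)·g_2 from 3ab + 44a - 2b^3 - 10b^2 + 8b - 24 → 41a - 2b^3 - 10b^2 + 8b - 24
  leading term a: no divisor's leading term divides it; move 41a to the remainder.
  leading term b^3: subtract (-2)·g_3 from -2b^3 - 10b^2 + 8b - 24 → -10b^2 + 10b - 20
  leading term b^2: no divisor's leading term divides it; move -10b^2 to the remainder.
  leading term b: no divisor's leading term divides it; move 10b to the remainder.
  leading term 1: no divisor's leading term divides it; move -20 to the remainder.
  normal form = 41a - 10b^2 + 10b - 20.
The normal form is nonzero, so p ∉ I. Since p minus its normal form lies in I, I + (p) = I + (r) where r = 41a - 10b^2 + 10b - 20; decide whether this ideal is the whole ring.
Run Buchberger on G together with r (pairs among the g_i already reduce to 0 since G is a Gröbner basis):
g_1 = a^2 + 3a - b^2 + b - 2, LT = a^2.
g_2 = ab + a, LT = ab.
g_3 = b^3 + b + 2, LT = b^3.
r = 41a - 10b^2 + 10b - 20, LT = a.

S(g_1,r): lcm = a^2. S = 10/41ab^2 - 10/41ab + 143/41a - b^2 + b - 2.
  reduce S modulo (g_1, g_2, g_3, r):
  remainder -51/1681b^2 + 51/1681b - 102/1681 ≠ 0; add m_5 = -51/1681b^2 + 51/1681b - 102/1681 to the basis.

The other S-polynomials (S(g_1,g_2), S(g_1,g_3), S(g_2,g_3), S(g_2,r), S(g_3,r), S(g_1,m_5), S(g_2,m_5), S(g_3,m_5), S(r,m_5)) all reduce to 0 modulo the current basis, so we have a Gröbner basis.
Inter-reduce: drop elements whose leading term is divisible by another's, tail-reduce, and make monic.
Reduced Gröbner basis: {a, b^2 - b + 2}.
The reduced Gröbner basis of I + (p) is {a, b^2 - b + 2} ≠ {1}, a proper ideal, so the enlarged system stays consistent: p is independent of I, with normal form 41a - 10b^2 + 10b - 20.

Ideal membership is decidable via reduction modulo a Gröbner basis.

-12a^3b + 4a^3 - 38a^2b + 12ab^3 - 19ab^2 + 22ab is independent of I; its normal form modulo I is 41a - 10b^2 + 10b - 20.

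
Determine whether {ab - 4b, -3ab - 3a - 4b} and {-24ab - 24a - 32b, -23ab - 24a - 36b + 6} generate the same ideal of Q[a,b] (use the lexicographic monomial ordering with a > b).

Since reduced Gröbner bases are canonical representatives of ideals under a given ordering, it suffices to compute and compare them.
Buchberger on the first generating set:
f_1 = ab - 4b, LT = ab.
f_2 = -3ab - 3a - 4b, LT = ab.

S(f_1,f_2): lcm = ab. S = -a - 16/3b.
  leading term a: no divisor's leading term divides it; move -a to the remainder.
  leading term b: no divisor's leading term divides it; move -16/3b to the remainder.
  remainder -a - 16/3b ≠ 0; add g_3 = -a - 16/3b to the basis.

S(f_1,g_3): lcm = ab. S = -16/3b^2 - 4b.
  leading term b^2: no divisor's leading term divides it; move -16/3b^2 to the remainder.
  leading term b: no divisor's leading term divides it; move -4b to the remainder.
  remainder -16/3b^2 - 4b ≠ 0; add g_4 = -16/3b^2 - 4b to the basis.

The other S-polynomials (S(f_2,g_3), S(f_1,g_4), S(f_2,g_4), S(g_3,g_4)) all reduce to 0 modulo the current basis, so we have a Gröbner basis.
Inter-reduce: drop elements whose leading term is divisible by another's, tail-reduce, and make monic.
Reduced Gröbner basis: {a + 16/3b, b^2 + 3/4b}.

Buchberger on the second generating set:
h_1 = -24ab - 24a - 32b, LT = ab.
h_2 = -23ab - 24a - 36b + 6, LT = ab.

S(h_1,h_2): lcm = ab. S = -1/23a - 16/69b + 6/23.
  leading term a: no divisor's leading term divides it; move -1/23a to the remainder.
  leading term b: no divisor's leading term divides it; move -16/69b to the remainder.
  leading term 1: no divisor's leading term divides it; move 6/23 to the remainder.
  remainder -1/23a - 16/69b + 6/23 ≠ 0; add k_3 = -1/23a - 16/69b + 6/23 to the basis.

S(h_1,k_3): lcm = ab. S = a - 16/3b^2 + 22/3b.
  leading term a: subtract (-23)·k_3 from a - 16/3b^2 + 22/3b → -16/3b^2 + 2b + 6
  leading term b^2: no divisor's leading term divides it; move -16/3b^2 to the remainder.
  leading term b: no divisor's leading term divides it; move 2b to the remainder.
  leading term 1: no divisor's leading term divides it; move 6 to the remainder.
  remainder -16/3b^2 + 2b + 6 ≠ 0; add k_4 = -16/3b^2 + 2b + 6 to the basis.

The other S-polynomials (S(h_2,k_3), S(h_1,k_4), S(h_2,k_4), S(k_3,k_4)) all reduce to 0 modulo the current basis, so we have a Gröbner basis.
Inter-reduce: drop elements whose leading term is divisible by another's, tail-reduce, and make monic.
Reduced Gröbner basis: {a + 16/3b - 6, b^2 - 3/8b - 9/8}.

These differ, so the ideals are not equal.
The choice of monomial ordering does not affect the verdict — as long as both bases are computed under the same ordering, their equality decides ideal equality.

No, the ideals differ.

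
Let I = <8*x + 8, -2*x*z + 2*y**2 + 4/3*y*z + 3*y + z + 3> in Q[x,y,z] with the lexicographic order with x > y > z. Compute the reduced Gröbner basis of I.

G = {x + 1, y**2 + 2/3*y*z + 3/2*y + 3/2*z + 3/2}

Buchberger's algorithm terminates because the ascending chain of leading-term ideals stabilizes.

f_1 = 8*x + 8, LT = x.
f_2 = -2*x*z + 2*y**2 + 4/3*y*z + 3*y + z + 3, LT = x*z.

S(f_1,f_2): lcm = x*z. S = y**2 + 2/3*y*z + 3/2*y + 3/2*z + 3/2.
  leading term y**2: no divisor's leading term divides it; move y**2 to the remainder.
  leading term y*z: no divisor's leading term divides it; move 2/3*y*z to the remainder.
  leading term y: no divisor's leading term divides it; move 3/2*y to the remainder.
  leading term z: no divisor's leading term divides it; move 3/2*z to the remainder.
  leading term 1: no divisor's leading term divides it; move 3/2 to the remainder.
  remainder y**2 + 2/3*y*z + 3/2*y + 3/2*z + 3/2 ≠ 0; add g_3 = y**2 + 2/3*y*z + 3/2*y + 3/2*z + 3/2 to the basis.

The other S-polynomials (S(f_1,g_3), S(f_2,g_3)) all reduce to 0 modulo the current basis, so we have a Gröbner basis.
Inter-reduce: drop elements whose leading term is divisible by another's, tail-reduce, and make monic.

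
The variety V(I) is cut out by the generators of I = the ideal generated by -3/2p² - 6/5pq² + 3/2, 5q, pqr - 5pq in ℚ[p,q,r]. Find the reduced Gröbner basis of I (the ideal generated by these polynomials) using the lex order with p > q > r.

f_1 = -3/2p² - 6/5pq² + 3/2, LT = p².
f_2 = 5q, LT = q.
f_3 = pqr - 5pq, LT = pqr.

The S-polynomials (S(f_1,f_2), S(f_1,f_3), S(f_2,f_3)) all reduce to 0 modulo the current basis, so we have a Gröbner basis.
Inter-reduce: drop elements whose leading term is divisible by another's, tail-reduce, and make monic.

G = {p² - 1, q}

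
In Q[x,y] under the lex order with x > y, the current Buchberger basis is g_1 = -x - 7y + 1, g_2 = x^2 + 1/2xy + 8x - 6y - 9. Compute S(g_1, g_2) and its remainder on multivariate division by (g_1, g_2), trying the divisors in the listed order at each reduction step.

lcm(LM(g_1), LM(g_2)) = x^2.
S = (lcm/LT(g_1))·g_1 − (lcm/LT(g_2))·g_2 = 13/2xy - 9x + 6y + 9.
Reduce S modulo (g_1, g_2) in that order:
  leading term xy: subtract (-13/2y)·g_1 from 13/2xy - 9x + 6y + 9 → -9x - 91/2y^2 + 25/2y + 9
  leading term x: subtract (9)·g_1 from -9x - 91/2y^2 + 25/2y + 9 → -91/2y^2 + 151/2y
  leading term y^2: no divisor's leading term divides it; move -91/2y^2 to the remainder.
  leading term y: no divisor's leading term divides it; move 151/2y to the remainder.
The remainder -91/2y^2 + 151/2y is nonzero, so it would be added as the next basis element.

S(g_1, g_2) = 13/2xy - 9x + 6y + 9; remainder on division = -91/2y^2 + 151/2y.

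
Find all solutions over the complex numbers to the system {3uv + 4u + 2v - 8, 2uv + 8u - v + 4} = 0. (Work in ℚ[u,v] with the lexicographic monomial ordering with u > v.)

{(-3, -20/7), (0, 4)}

Compute a lex Gröbner basis by Buchberger's algorithm.
f_1 = 3uv + 4u + 2v - 8, LT = uv.
f_2 = 2uv + 8u - v + 4, LT = uv.

S(f_1,f_2): lcm = uv. S = -8/3u + 7/6v - 14/3.
  reduce S modulo (f_1, f_2):
  remainder -8/3u + 7/6v - 14/3 ≠ 0; add h_3 = -8/3u + 7/6v - 14/3 to the basis.

S(f_1,h_3): lcm = uv. S = 4/3u + 7/16v² - 13/12v - 8/3.
  reduce S modulo (f_1, f_2, h_3):
  remainder 7/16v² - ½v - 5 ≠ 0; add h_4 = 7/16v² - ½v - 5 to the basis.

The other S-polynomials (S(f_2,h_3), S(f_1,h_4), S(f_2,h_4), S(h_3,h_4)) all reduce to 0 modulo the current basis, so we have a Gröbner basis.
Inter-reduce: drop elements whose leading term is divisible by another's, tail-reduce, and make monic.
Reduced Gröbner basis: {u - 7/16v + 7/4, v² - 8/7v - 80/7}.

Elimination: the polynomial v² - 8/7v - 80/7 lies in the elimination ideal for v, so v ∈ {-20/7, 4}. For each such v, the remaining basis elements (now univariate) give the rest of the solution.
  v = -20/7: the earlier basis element becomes u + 3 = 0, giving u = -3 — point (-3, -20/7).
  v = 4: the earlier basis element becomes u = 0, giving u = 0 — point (0, 4).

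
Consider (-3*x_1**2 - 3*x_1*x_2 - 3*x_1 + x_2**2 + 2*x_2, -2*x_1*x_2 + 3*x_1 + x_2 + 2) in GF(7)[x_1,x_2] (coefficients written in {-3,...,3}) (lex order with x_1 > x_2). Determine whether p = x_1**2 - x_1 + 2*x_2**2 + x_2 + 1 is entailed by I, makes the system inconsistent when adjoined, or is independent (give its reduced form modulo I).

x_1**2 - x_1 + 2*x_2**2 + x_2 + 1 lies in I (it reduces to 0).

First compute the reduced Gröbner basis of I by Buchberger's algorithm.
f_1 = -3*x_1**2 - 3*x_1*x_2 - 3*x_1 + x_2**2 + 2*x_2, LT = x_1**2.
f_2 = -2*x_1*x_2 + 3*x_1 + x_2 + 2, LT = x_1*x_2.

S(f_1,f_2): lcm = x_1**2*x_2. S = -2*x_1**2 + x_1*x_2**2 - 2*x_1*x_2 + x_1 + 2*x_2**3 - 3*x_2**2.
  leading term x_1**2: subtract (3)·f_1 from -2*x_1**2 + x_1*x_2**2 - 2*x_1*x_2 + x_1 + 2*x_2**3 - 3*x_2**2 → x_1*x_2**2 + 3*x_1 + 2*x_2**3 + x_2**2 + x_2
  leading term x_1*x_2**2: subtract (3*x_2)·f_2 from x_1*x_2**2 + 3*x_1 + 2*x_2**3 + x_2**2 + x_2 → -2*x_1*x_2 + 3*x_1 + 2*x_2**3 - 2*x_2**2 + 2*x_2
  leading term x_1*x_2: subtract (1)·f_2 from -2*x_1*x_2 + 3*x_1 + 2*x_2**3 - 2*x_2**2 + 2*x_2 → 2*x_2**3 - 2*x_2**2 + x_2 - 2
  leading term x_2**3: no divisor's leading term divides it; move 2*x_2**3 to the remainder.
  leading term x_2**2: no divisor's leading term divides it; move -2*x_2**2 to the remainder.
  leading term x_2: no divisor's leading term divides it; move x_2 to the remainder.
  leading term 1: no divisor's leading term divides it; move -2 to the remainder.
  remainder 2*x_2**3 - 2*x_2**2 + x_2 - 2 ≠ 0; add h_3 = 2*x_2**3 - 2*x_2**2 + x_2 - 2 to the basis.

The other S-polynomials (S(f_1,h_3), S(f_2,h_3)) all reduce to 0 modulo the current basis, so we have a Gröbner basis.
Inter-reduce: drop elements whose leading term is divisible by another's, tail-reduce, and make monic.
Reduced Gröbner basis: {x_1**2 - x_1 + 2*x_2**2 + x_2 + 1, x_1*x_2 + 2*x_1 + 3*x_2 - 1, x_2**3 - x_2**2 - 3*x_2 - 1}.
Label its elements g_1 = x_1**2 - x_1 + 2*x_2**2 + x_2 + 1, g_2 = x_1*x_2 + 2*x_1 + 3*x_2 - 1, g_3 = x_2**3 - x_2**2 - 3*x_2 - 1.

Reduce p = x_1**2 - x_1 + 2*x_2**2 + x_2 + 1 modulo G:
  leading term x_1**2: subtract (1)·g_1 from x_1**2 - x_1 + 2*x_2**2 + x_2 + 1 → 0
  normal form = 0.
Since the normal form is 0, p ∈ I.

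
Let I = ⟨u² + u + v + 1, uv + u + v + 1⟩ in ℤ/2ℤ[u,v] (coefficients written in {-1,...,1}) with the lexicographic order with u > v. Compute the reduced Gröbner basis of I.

G = {u² + u + v + 1, uv + u + v + 1, v² + 1}

This is the nonlinear analogue of row-reducing a linear system.

f_1 = u² + u + v + 1, LT = u².
f_2 = uv + u + v + 1, LT = uv.

S(f_1,f_2): lcm = u²v. S = u² + u + v² + v.
  reduce S modulo (f_1, f_2):
  remainder v² + 1 ≠ 0; add g_3 = v² + 1 to the basis.

The other S-polynomials (S(f_1,g_3), S(f_2,g_3)) all reduce to 0 modulo the current basis, so we have a Gröbner basis.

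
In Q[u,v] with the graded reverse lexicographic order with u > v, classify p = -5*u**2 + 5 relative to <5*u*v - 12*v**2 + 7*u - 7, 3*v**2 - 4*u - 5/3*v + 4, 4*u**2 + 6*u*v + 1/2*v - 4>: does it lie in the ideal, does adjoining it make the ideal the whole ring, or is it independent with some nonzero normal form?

-5*u**2 + 5 lies in I (it reduces to 0).

First compute the reduced Gröbner basis of I by Buchberger's algorithm.
f_1 = 5*u*v - 12*v**2 + 7*u - 7, LT = u*v.
f_2 = 3*v**2 - 4*u - 5/3*v + 4, LT = v**2.
f_3 = 4*u**2 + 6*u*v + 1/2*v - 4, LT = u**2.

S(f_1,f_2): lcm = u*v**2. S = -12/5*v**3 + 4/3*u**2 + 88/45*u*v - 4/3*u - 7/5*v.
  reduce S modulo (f_1, f_2, f_3):
  remainder -2014/225*u - 103/30*v + 2014/225 ≠ 0; add h_4 = -2014/225*u - 103/30*v + 2014/225 to the basis.

S(f_1,f_3): lcm = u**2*v. S = -39/10*u*v**2 + 7/5*u**2 - 1/8*v**2 - 7/5*u + v.
  reduce S modulo (f_1, f_2, f_3, h_4):
  remainder 275947/120840*v ≠ 0; add h_5 = 275947/120840*v to the basis.

The other S-polynomials (S(f_2,f_3), S(f_1,h_4), S(f_2,h_4), S(f_3,h_4), S(f_1,h_5), S(f_2,h_5), S(f_3,h_5), S(h_4,h_5)) all reduce to 0 modulo the current basis, so we have a Gröbner basis.
Inter-reduce: drop elements whose leading term is divisible by another's, tail-reduce, and make monic.
Reduced Gröbner basis: {u - 1, v}.
Label its elements g_1 = u - 1, g_2 = v.

Reduce p = -5*u**2 + 5 modulo G:
  leading term u**2: subtract (-5*u)·g_1 from -5*u**2 + 5 → -5*u + 5
  leading term u: subtract (-5)·g_1 from -5*u + 5 → 0
  normal form = 0.
Since the normal form is 0, p ∈ I.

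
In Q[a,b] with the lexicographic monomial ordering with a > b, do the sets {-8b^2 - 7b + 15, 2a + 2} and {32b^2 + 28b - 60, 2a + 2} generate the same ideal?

Yes, the ideals are equal.

For a fixed monomial order, each ideal has a unique reduced Gröbner basis; comparing bases decides equality.
Buchberger on the first generating set:
f_1 = -8b^2 - 7b + 15, LT = b^2.
f_2 = 2a + 2, LT = a.

S(f_1,f_2): leading monomials are coprime, so the S-polynomial reduces to 0 (Buchberger's first criterion).
Every S-polynomial of the final basis reduces to 0, so we have a Gröbner basis.
Inter-reduce: drop elements whose leading term is divisible by another's, tail-reduce, and make monic.
Reduced Gröbner basis: {a + 1, b^2 + 7/8b - 15/8}.

Buchberger on the second generating set:
h_1 = 32b^2 + 28b - 60, LT = b^2.
h_2 = 2a + 2, LT = a.

S(h_1,h_2): leading monomials are coprime, so the S-polynomial reduces to 0 (Buchberger's first criterion).
Every S-polynomial of the final basis reduces to 0, so we have a Gröbner basis.
Inter-reduce: drop elements whose leading term is divisible by another's, tail-reduce, and make monic.
Reduced Gröbner basis: {a + 1, b^2 + 7/8b - 15/8}.

Same reduced basis, so the two generating sets span the same ideal.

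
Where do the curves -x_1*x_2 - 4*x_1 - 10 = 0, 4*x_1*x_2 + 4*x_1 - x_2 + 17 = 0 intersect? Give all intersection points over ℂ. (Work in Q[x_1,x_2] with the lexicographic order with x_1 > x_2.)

Compute a lex Gröbner basis by Buchberger's algorithm.
f_1 = -x_1*x_2 - 4*x_1 - 10, LT = x_1*x_2.
f_2 = 4*x_1*x_2 + 4*x_1 - x_2 + 17, LT = x_1*x_2.

S(f_1,f_2): lcm = x_1*x_2. S = 3*x_1 + 1/4*x_2 + 23/4.
  leading term x_1: no divisor's leading term divides it; move 3*x_1 to the remainder.
  leading term x_2: no divisor's leading term divides it; move 1/4*x_2 to the remainder.
  leading term 1: no divisor's leading term divides it; move 23/4 to the remainder.
  remainder 3*x_1 + 1/4*x_2 + 23/4 ≠ 0; add h_3 = 3*x_1 + 1/4*x_2 + 23/4 to the basis.

S(f_1,h_3): lcm = x_1*x_2. S = 4*x_1 - 1/12*x_2**2 - 23/12*x_2 + 10.
  leading term x_1: subtract (4/3)·h_3 from 4*x_1 - 1/12*x_2**2 - 23/12*x_2 + 10 → -1/12*x_2**2 - 9/4*x_2 + 7/3
  leading term x_2**2: no divisor's leading term divides it; move -1/12*x_2**2 to the remainder.
  leading term x_2: no divisor's leading term divides it; move -9/4*x_2 to the remainder.
  leading term 1: no divisor's leading term divides it; move 7/3 to the remainder.
  remainder -1/12*x_2**2 - 9/4*x_2 + 7/3 ≠ 0; add h_4 = -1/12*x_2**2 - 9/4*x_2 + 7/3 to the basis.

S(f_2,h_3): lcm = x_1*x_2. S = x_1 - 1/12*x_2**2 - 13/6*x_2 + 17/4.
  leading term x_1: subtract (1/3)·h_3 from x_1 - 1/12*x_2**2 - 13/6*x_2 + 17/4 → -1/12*x_2**2 - 9/4*x_2 + 7/3
  leading term x_2**2: subtract (1)·h_4 from -1/12*x_2**2 - 9/4*x_2 + 7/3 → 0
  remainder 0.

S(f_1,h_4): lcm = x_1*x_2**2. S = -23*x_1*x_2 + 28*x_1 + 10*x_2.
  leading term x_1*x_2: subtract (23)·f_1 from -23*x_1*x_2 + 28*x_1 + 10*x_2 → 120*x_1 + 10*x_2 + 230
  leading term x_1: subtract (40)·h_3 from 120*x_1 + 10*x_2 + 230 → 0
  remainder 0.

S(f_2,h_4): lcm = x_1*x_2**2. S = -26*x_1*x_2 + 28*x_1 - 1/4*x_2**2 + 17/4*x_2.
  leading term x_1*x_2: subtract (26)·f_1 from -26*x_1*x_2 + 28*x_1 - 1/4*x_2**2 + 17/4*x_2 → 132*x_1 - 1/4*x_2**2 + 17/4*x_2 + 260
  leading term x_1: subtract (44)·h_3 from 132*x_1 - 1/4*x_2**2 + 17/4*x_2 + 260 → -1/4*x_2**2 - 27/4*x_2 + 7
  leading term x_2**2: subtract (3)·h_4 from -1/4*x_2**2 - 27/4*x_2 + 7 → 0
  remainder 0.

S(h_3,h_4): leading monomials are coprime, so the S-polynomial reduces to 0 (Buchberger's first criterion).
Every S-polynomial of the final basis reduces to 0, so we have a Gröbner basis.
Inter-reduce: drop elements whose leading term is divisible by another's, tail-reduce, and make monic.
Reduced Gröbner basis: {x_1 + 1/12*x_2 + 23/12, x_2**2 + 27*x_2 - 28}.

Elimination: the polynomial x_2**2 + 27*x_2 - 28 lies in the elimination ideal for x_2, so x_2 ∈ {-28, 1}. For each such x_2, the remaining basis elements (now univariate) give the rest of the solution.
  x_2 = -28: the earlier basis element becomes x_1 - 5/12 = 0, giving x_1 = 5/12 — point (5/12, -28).
  x_2 = 1: the earlier basis element becomes x_1 + 2 = 0, giving x_1 = -2 — point (-2, 1).
Each listed point satisfies every original equation (direct substitution).

{(5/12, -28), (-2, 1)}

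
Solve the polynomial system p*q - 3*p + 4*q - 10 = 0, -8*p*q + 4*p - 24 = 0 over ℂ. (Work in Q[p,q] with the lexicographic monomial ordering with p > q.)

{(-12/5, 7/4), (-2, 2)}

Compute a lex Gröbner basis by Buchberger's algorithm.
f_1 = p*q - 3*p + 4*q - 10, LT = p*q.
f_2 = -8*p*q + 4*p - 24, LT = p*q.

S(f_1,f_2): lcm = p*q. S = -5/2*p + 4*q - 13.
  reduce S modulo (f_1, f_2):
  remainder -5/2*p + 4*q - 13 ≠ 0; add h_3 = -5/2*p + 4*q - 13 to the basis.

S(f_1,h_3): lcm = p*q. S = -3*p + 8/5*q**2 - 6/5*q - 10.
  reduce S modulo (f_1, f_2, h_3):
  remainder 8/5*q**2 - 6*q + 28/5 ≠ 0; add h_4 = 8/5*q**2 - 6*q + 28/5 to the basis.

The other S-polynomials (S(f_2,h_3), S(f_1,h_4), S(f_2,h_4), S(h_3,h_4)) all reduce to 0 modulo the current basis, so we have a Gröbner basis.
Inter-reduce: drop elements whose leading term is divisible by another's, tail-reduce, and make monic.
Reduced Gröbner basis: {p - 8/5*q + 26/5, q**2 - 15/4*q + 7/2}.

Since the basis is lex-ordered, q**2 - 15/4*q + 7/2 is univariate in q. Its roots are {7/4, 2}. Back-substituting each root into the other basis elements fixes the other coordinates.
  q = 7/4: the earlier basis element becomes p + 12/5 = 0, giving p = -12/5 — point (-12/5, 7/4).
  q = 2: the earlier basis element becomes p + 2 = 0, giving p = -2 — point (-2, 2).
A lex Gröbner basis triangularizes the system, enabling back-substitution.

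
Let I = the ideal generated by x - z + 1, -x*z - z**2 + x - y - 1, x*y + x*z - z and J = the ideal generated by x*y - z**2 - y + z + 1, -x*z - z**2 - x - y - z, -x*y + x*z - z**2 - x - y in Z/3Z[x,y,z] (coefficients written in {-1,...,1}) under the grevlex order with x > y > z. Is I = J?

For a fixed monomial order, each ideal has a unique reduced Gröbner basis; comparing bases decides equality.
Buchberger on the first generating set:
f_1 = x - z + 1, LT = x.
f_2 = -x*z - z**2 + x - y - 1, LT = x*z.
f_3 = x*y + x*z - z, LT = x*y.

S(f_1,f_2): lcm = x*z. S = z**2 + x - y + z - 1.
  leading term z**2: no divisor's leading term divides it; move z**2 to the remainder.
  leading term x: subtract (1)·f_1 from x - y + z - 1 → -y - z + 1
  leading term y: no divisor's leading term divides it; move -y to the remainder.
  leading term z: no divisor's leading term divides it; move -z to the remainder.
  leading term 1: no divisor's leading term divides it; move 1 to the remainder.
  remainder z**2 - y - z + 1 ≠ 0; add g_4 = z**2 - y - z + 1 to the basis.

S(f_1,f_3): lcm = x*y. S = -x*z - y*z + y + z.
  leading term x*z: subtract (-z)·f_1 from -x*z - y*z + y + z → -y*z - z**2 + y - z
  leading term y*z: no divisor's leading term divides it; move -y*z to the remainder.
  leading term z**2: subtract (-1)·g_4 from -z**2 + y - z → z + 1
  leading term z: no divisor's leading term divides it; move z to the remainder.
  leading term 1: no divisor's leading term divides it; move 1 to the remainder.
  remainder -y*z + z + 1 ≠ 0; add g_5 = -y*z + z + 1 to the basis.

S(f_2,f_3): lcm = x*y*z. S = -x*z**2 + y*z**2 - x*y + y**2 + z**2 + y.
  leading term x*z**2: subtract (-z**2)·f_1 from -x*z**2 + y*z**2 - x*y + y**2 + z**2 + y → y*z**2 - z**3 - x*y + y**2 - z**2 + y
  leading term y*z**2: subtract (y)·g_4 from y*z**2 - z**3 - x*y + y**2 - z**2 + y → -z**3 - x*y - y**2 + y*z - z**2
  leading term z**3: subtract (-z)·g_4 from -z**3 - x*y - y**2 + y*z - z**2 → -x*y - y**2 + z**2 + z
  leading term x*y: subtract (-y)·f_1 from -x*y - y**2 + z**2 + z → -y**2 - y*z + z**2 + y + z
  leading term y**2: no divisor's leading term divides it; move -y**2 to the remainder.
  leading term y*z: subtract (1)·g_5 from -y*z + z**2 + y + z → z**2 + y - 1
  leading term z**2: subtract (1)·g_4 from z**2 + y - 1 → -y + z + 1
  leading term y: no divisor's leading term divides it; move -y to the remainder.
  leading term z: no divisor's leading term divides it; move z to the remainder.
  leading term 1: no divisor's leading term divides it; move 1 to the remainder.
  remainder -y**2 - y + z + 1 ≠ 0; add g_6 = -y**2 - y + z + 1 to the basis.

The other S-polynomials (S(f_1,g_4), S(f_2,g_4), S(f_3,g_4), S(f_1,g_5), S(f_2,g_5), S(f_3,g_5), S(g_4,g_5), S(f_1,g_6), S(f_2,g_6), S(f_3,g_6), S(g_4,g_6), S(g_5,g_6)) all reduce to 0 modulo the current basis, so we have a Gröbner basis.
Inter-reduce: drop elements whose leading term is divisible by another's, tail-reduce, and make monic.
Reduced Gröbner basis: {y**2 + y - z - 1, y*z - z - 1, z**2 - y - z + 1, x - z + 1}.

Buchberger on the second generating set:
h_1 = x*y - z**2 - y + z + 1, LT = x*y.
h_2 = -x*z - z**2 - x - y - z, LT = x*z.
h_3 = -x*y + x*z - z**2 - x - y, LT = x*y.

S(h_1,h_2): lcm = x*y*z. S = -y*z**2 - z**3 - x*y - y**2 + y*z + z**2 + z.
  leading term y*z**2: no divisor's leading term divides it; move -y*z**2 to the remainder.
  leading term z**3: no divisor's leading term divides it; move -z**3 to the remainder.
  leading term x*y: subtract (-1)·h_1 from -x*y - y**2 + y*z + z**2 + z → -y**2 + y*z - y - z + 1
  leading term y**2: no divisor's leading term divides it; move -y**2 to the remainder.
  leading term y*z: no divisor's leading term divides it; move y*z to the remainder.
  leading term y: no divisor's leading term divides it; move -y to the remainder.
  leading term z: no divisor's leading term divides it; move -z to the remainder.
  leading term 1: no divisor's leading term divides it; move 1 to the remainder.
  remainder -y*z**2 - z**3 - y**2 + y*z - y - z + 1 ≠ 0; add k_4 = -y*z**2 - z**3 - y**2 + y*z - y - z + 1 to the basis.

S(h_1,h_3): lcm = x*y. S = x*z + z**2 - x + y + z + 1.
  leading term x*z: subtract (-1)·h_2 from x*z + z**2 - x + y + z + 1 → x + 1
  leading term x: no divisor's leading term divides it; move x to the remainder.
  leading term 1: no divisor's leading term divides it; move 1 to the remainder.
  remainder x + 1 ≠ 0; add k_5 = x + 1 to the basis.

S(h_2,h_3): lcm = x*y*z. S = x*z**2 + y*z**2 - z**3 + x*y + y**2 - x*z.
  leading term x*z**2: subtract (-z)·h_2 from x*z**2 + y*z**2 - z**3 + x*y + y**2 - x*z → y*z**2 + z**3 + x*y + y**2 + x*z - y*z - z**2
  leading term y*z**2: subtract (-1)·k_4 from y*z**2 + z**3 + x*y + y**2 + x*z - y*z - z**2 → x*y + x*z - z**2 - y - z + 1
  leading term x*y: subtract (1)·h_1 from x*y + x*z - z**2 - y - z + 1 → x*z + z
  leading term x*z: subtract (-1)·h_2 from x*z + z → -z**2 - x - y
  leading term z**2: no divisor's leading term divides it; move -z**2 to the remainder.
  leading term x: subtract (-1)·k_5 from -x - y → -y + 1
  leading term y: no divisor's leading term divides it; move -y to the remainder.
  leading term 1: no divisor's leading term divides it; move 1 to the remainder.
  remainder -z**2 - y + 1 ≠ 0; add k_6 = -z**2 - y + 1 to the basis.

S(h_1,k_5): lcm = x*y. S = -z**2 + y + z + 1.
  leading term z**2: subtract (1)·k_6 from -z**2 + y + z + 1 → -y + z
  leading term y: no divisor's leading term divides it; move -y to the remainder.
  leading term z: no divisor's leading term divides it; move z to the remainder.
  remainder -y + z ≠ 0; add k_7 = -y + z to the basis.

The other S-polynomials (S(h_1,k_4), S(h_2,k_4), S(h_3,k_4), S(h_2,k_5), S(h_3,k_5), S(k_4,k_5), S(h_1,k_6), S(h_2,k_6), S(h_3,k_6), S(k_4,k_6), S(k_5,k_6), S(h_1,k_7), S(h_2,k_7), S(h_3,k_7), S(k_4,k_7), S(k_5,k_7), S(k_6,k_7)) all reduce to 0 modulo the current basis, so we have a Gröbner basis.
Inter-reduce: drop elements whose leading term is divisible by another's, tail-reduce, and make monic.
Reduced Gröbner basis: {z**2 + z - 1, x + 1, y - z}.

These differ, so the ideals are not equal.

No, the ideals differ.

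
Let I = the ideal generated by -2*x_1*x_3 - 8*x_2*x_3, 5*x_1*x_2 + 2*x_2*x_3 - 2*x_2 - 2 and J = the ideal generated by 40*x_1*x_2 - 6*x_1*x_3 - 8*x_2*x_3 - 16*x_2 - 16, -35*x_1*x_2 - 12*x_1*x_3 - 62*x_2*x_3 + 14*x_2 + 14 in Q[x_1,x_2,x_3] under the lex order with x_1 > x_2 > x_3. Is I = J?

Equality of ideals is decidable: compute both reduced Gröbner bases (unique for the ordering) and check whether they agree.
Buchberger on the first generating set:
f_1 = -2*x_1*x_3 - 8*x_2*x_3, LT = x_1*x_3.
f_2 = 5*x_1*x_2 + 2*x_2*x_3 - 2*x_2 - 2, LT = x_1*x_2.

S(f_1,f_2): lcm = x_1*x_2*x_3. S = 4*x_2**2*x_3 - 2/5*x_2*x_3**2 + 2/5*x_2*x_3 + 2/5*x_3.
  reduce S modulo (f_1, f_2):
  remainder 4*x_2**2*x_3 - 2/5*x_2*x_3**2 + 2/5*x_2*x_3 + 2/5*x_3 ≠ 0; add g_3 = 4*x_2**2*x_3 - 2/5*x_2*x_3**2 + 2/5*x_2*x_3 + 2/5*x_3 to the basis.

The other S-polynomials (S(f_1,g_3), S(f_2,g_3)) all reduce to 0 modulo the current basis, so we have a Gröbner basis.
Inter-reduce: drop elements whose leading term is divisible by another's, tail-reduce, and make monic.
Reduced Gröbner basis: {x_1*x_2 + 2/5*x_2*x_3 - 2/5*x_2 - 2/5, x_1*x_3 + 4*x_2*x_3, x_2**2*x_3 - 1/10*x_2*x_3**2 + 1/10*x_2*x_3 + 1/10*x_3}.

Buchberger on the second generating set:
h_1 = 40*x_1*x_2 - 6*x_1*x_3 - 8*x_2*x_3 - 16*x_2 - 16, LT = x_1*x_2.
h_2 = -35*x_1*x_2 - 12*x_1*x_3 - 62*x_2*x_3 + 14*x_2 + 14, LT = x_1*x_2.

S(h_1,h_2): lcm = x_1*x_2. S = -69/140*x_1*x_3 - 69/35*x_2*x_3.
  reduce S modulo (h_1, h_2):
  remainder -69/140*x_1*x_3 - 69/35*x_2*x_3 ≠ 0; add k_3 = -69/140*x_1*x_3 - 69/35*x_2*x_3 to the basis.

S(h_1,k_3): lcm = x_1*x_2*x_3. S = -3/20*x_1*x_3**2 - 4*x_2**2*x_3 - 1/5*x_2*x_3**2 - 2/5*x_2*x_3 - 2/5*x_3.
  reduce S modulo (h_1, h_2, k_3):
  remainder -4*x_2**2*x_3 + 2/5*x_2*x_3**2 - 2/5*x_2*x_3 - 2/5*x_3 ≠ 0; add k_4 = -4*x_2**2*x_3 + 2/5*x_2*x_3**2 - 2/5*x_2*x_3 - 2/5*x_3 to the basis.

The other S-polynomials (S(h_2,k_3), S(h_1,k_4), S(h_2,k_4), S(k_3,k_4)) all reduce to 0 modulo the current basis, so we have a Gröbner basis.
Inter-reduce: drop elements whose leading term is divisible by another's, tail-reduce, and make monic.
Reduced Gröbner basis: {x_1*x_2 + 2/5*x_2*x_3 - 2/5*x_2 - 2/5, x_1*x_3 + 4*x_2*x_3, x_2**2*x_3 - 1/10*x_2*x_3**2 + 1/10*x_2*x_3 + 1/10*x_3}.

Same reduced basis, so the two generating sets span the same ideal.

Yes, the ideals are equal.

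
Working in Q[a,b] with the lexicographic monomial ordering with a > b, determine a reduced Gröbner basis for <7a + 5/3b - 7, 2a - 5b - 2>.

f_1 = 7a + 5/3b - 7, LT = a.
f_2 = 2a - 5b - 2, LT = a.

S(f_1,f_2): lcm = a. S = 115/42b.
  leading term b: no divisor's leading term divides it; move 115/42b to the remainder.
  remainder 115/42b ≠ 0; add g_3 = 115/42b to the basis.

The other S-polynomials (S(f_1,g_3), S(f_2,g_3)) all reduce to 0 modulo the current basis, so we have a Gröbner basis.
Inter-reduce: drop elements whose leading term is divisible by another's, tail-reduce, and make monic.

G = {a - 1, b}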